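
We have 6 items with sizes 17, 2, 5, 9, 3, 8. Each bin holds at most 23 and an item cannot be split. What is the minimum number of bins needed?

2

Total = 17 + 9 + 8 + 5 + 3 + 2 = 44.
Lower bound: ⌈44/23⌉ = 2 bins.
A packing using 2 bins:
  bin 1: 17 + 5 = 22
  bin 2: 9 + 8 + 3 + 2 = 22
This matches the lower bound, so 2 is optimal.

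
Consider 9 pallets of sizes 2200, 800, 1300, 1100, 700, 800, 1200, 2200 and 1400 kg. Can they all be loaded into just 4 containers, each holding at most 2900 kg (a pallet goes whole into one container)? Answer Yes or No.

Total = 11700 kg; ⌈11700/2900⌉ = 5.
At least 5 containers are required, but only 4 are allowed.

No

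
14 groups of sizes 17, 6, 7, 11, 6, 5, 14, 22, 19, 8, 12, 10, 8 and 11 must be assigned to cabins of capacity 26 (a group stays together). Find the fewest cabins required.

Total = 22 + 19 + 17 + 14 + 12 + 11 + 11 + 10 + 8 + 8 + 7 + 6 + 6 + 5 = 156.
Lower bound: ⌈156/26⌉ = 6 cabins.
A packing using 7 cabins:
  cabin 1: 22 = 22
  cabin 2: 19 + 7 = 26
  cabin 3: 17 + 8 = 25
  cabin 4: 14 + 12 = 26
  cabin 5: 11 + 11 = 22
  cabin 6: 10 + 8 + 6 = 24
  cabin 7: 6 + 5 = 11
No arrangement into 6 cabins stays within capacity, so 7 is optimal.

7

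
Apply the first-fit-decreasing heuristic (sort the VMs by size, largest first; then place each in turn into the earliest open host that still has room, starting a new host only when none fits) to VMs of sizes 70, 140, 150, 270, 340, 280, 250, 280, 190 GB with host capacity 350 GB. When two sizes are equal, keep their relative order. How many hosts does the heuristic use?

Sorted descending: 340, 280, 280, 270, 250, 190, 150, 140, 70.
  340 → host 1 (new)  [load 340/350]
  280 → host 2 (new)  [load 280/350]
  280 → host 3 (new)  [load 280/350]
  270 → host 4 (new)  [load 270/350]
  250 → host 5 (new)  [load 250/350]
  190 → host 6 (new)  [load 190/350]
  150 → host 6  [load 340/350]
  140 → host 7 (new)  [load 140/350]
  70 → host 2  [load 350/350]
7 hosts opened.

7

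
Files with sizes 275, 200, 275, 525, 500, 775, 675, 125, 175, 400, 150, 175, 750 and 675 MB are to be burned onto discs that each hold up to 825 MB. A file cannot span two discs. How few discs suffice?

Total = 775 + 750 + 675 + 675 + 525 + 500 + 400 + 275 + 275 + 200 + 175 + 175 + 150 + 125 = 5675 MB.
Lower bound: ⌈5675/825⌉ = 7 discs.
A packing using 8 discs:
  disc 1: 775 = 775
  disc 2: 750 = 750
  disc 3: 675 + 150 = 825
  disc 4: 675 + 125 = 800
  disc 5: 525 + 275 = 800
  disc 6: 500 + 275 = 775
  disc 7: 400 + 200 + 175 = 775
  disc 8: 175 = 175
No arrangement into 7 discs stays within capacity, so 8 is optimal.

8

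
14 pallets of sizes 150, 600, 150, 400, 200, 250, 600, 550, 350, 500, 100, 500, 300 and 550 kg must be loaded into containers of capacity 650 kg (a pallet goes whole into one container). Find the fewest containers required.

Total = 600 + 600 + 550 + 550 + 500 + 500 + 400 + 350 + 300 + 250 + 200 + 150 + 150 + 100 = 5200 kg.
Lower bound: ⌈5200/650⌉ = 8 containers.
A packing using 9 containers:
  container 1: 600 = 600
  container 2: 600 = 600
  container 3: 550 + 100 = 650
  container 4: 550 = 550
  container 5: 500 + 150 = 650
  container 6: 500 + 150 = 650
  container 7: 400 + 250 = 650
  container 8: 350 + 300 = 650
  container 9: 200 = 200
No arrangement into 8 containers stays within capacity, so 9 is optimal.

9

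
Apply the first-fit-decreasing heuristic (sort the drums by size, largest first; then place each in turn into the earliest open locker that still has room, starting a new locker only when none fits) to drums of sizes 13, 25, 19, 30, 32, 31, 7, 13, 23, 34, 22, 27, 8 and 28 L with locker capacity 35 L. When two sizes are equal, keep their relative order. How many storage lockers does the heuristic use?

10

Sorted descending: 34, 32, 31, 30, 28, 27, 25, 23, 22, 19, 13, 13, 8, 7.
  34 → locker 1 (new)  [load 34/35]
  32 → locker 2 (new)  [load 32/35]
  31 → locker 3 (new)  [load 31/35]
  30 → locker 4 (new)  [load 30/35]
  28 → locker 5 (new)  [load 28/35]
  27 → locker 6 (new)  [load 27/35]
  25 → locker 7 (new)  [load 25/35]
  23 → locker 8 (new)  [load 23/35]
  22 → locker 9 (new)  [load 22/35]
  19 → locker 10 (new)  [load 19/35]
  13 → locker 9  [load 35/35]
  13 → locker 10  [load 32/35]
  8 → locker 6  [load 35/35]
  7 → locker 5  [load 35/35]
10 storage lockers opened.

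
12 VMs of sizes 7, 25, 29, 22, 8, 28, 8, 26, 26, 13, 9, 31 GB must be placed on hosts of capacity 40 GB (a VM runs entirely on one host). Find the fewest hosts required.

Total = 31 + 29 + 28 + 26 + 26 + 25 + 22 + 13 + 9 + 8 + 8 + 7 = 232 GB.
Lower bound: ⌈232/40⌉ = 6 hosts.
Also, 7 VMs each exceed 20 GB, and no two of those can share a host, so at least 7 hosts are needed.
A packing using 7 hosts:
  host 1: 31 + 9 = 40
  host 2: 29 + 8 = 37
  host 3: 28 + 8 = 36
  host 4: 26 + 13 = 39
  host 5: 26 + 7 = 33
  host 6: 25 = 25
  host 7: 22 = 22
This matches the lower bound, so 7 is optimal.

7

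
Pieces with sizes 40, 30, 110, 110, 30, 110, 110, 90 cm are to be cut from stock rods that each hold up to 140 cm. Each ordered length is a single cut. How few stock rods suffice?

Total = 110 + 110 + 110 + 110 + 90 + 40 + 30 + 30 = 630 cm.
Lower bound: ⌈630/140⌉ = 5 stock rods.
A packing using 5 stock rods:
  stock rod 1: 110 + 30 = 140
  stock rod 2: 110 + 30 = 140
  stock rod 3: 110 = 110
  stock rod 4: 110 = 110
  stock rod 5: 90 + 40 = 130
This matches the lower bound, so 5 is optimal.

5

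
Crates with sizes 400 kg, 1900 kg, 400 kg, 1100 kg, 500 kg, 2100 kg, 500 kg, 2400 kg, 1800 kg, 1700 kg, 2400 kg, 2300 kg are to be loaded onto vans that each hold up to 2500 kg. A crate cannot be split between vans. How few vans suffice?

Total = 2400 + 2400 + 2300 + 2100 + 1900 + 1800 + 1700 + 1100 + 500 + 500 + 400 + 400 = 17500 kg.
Lower bound: ⌈17500/2500⌉ = 7 vans.
A packing using 8 vans:
  van 1: 2400 = 2400
  van 2: 2400 = 2400
  van 3: 2300 = 2300
  van 4: 2100 + 400 = 2500
  van 5: 1900 + 500 = 2400
  van 6: 1800 + 500 = 2300
  van 7: 1700 + 400 = 2100
  van 8: 1100 = 1100
No arrangement into 7 vans stays within capacity, so 8 is optimal.

8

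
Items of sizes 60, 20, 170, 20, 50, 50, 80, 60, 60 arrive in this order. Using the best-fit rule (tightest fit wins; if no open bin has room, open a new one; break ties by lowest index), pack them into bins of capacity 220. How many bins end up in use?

  60 → bin 1 (new)  [load 60/220]
  20 → bin 1  [load 80/220]
  170 → bin 2 (new)  [load 170/220]
  20 → bin 2  [load 190/220]
  50 → bin 1  [load 130/220]
  50 → bin 1  [load 180/220]
  80 → bin 3 (new)  [load 80/220]
  60 → bin 3  [load 140/220]
  60 → bin 3  [load 200/220]
3 bins opened.

3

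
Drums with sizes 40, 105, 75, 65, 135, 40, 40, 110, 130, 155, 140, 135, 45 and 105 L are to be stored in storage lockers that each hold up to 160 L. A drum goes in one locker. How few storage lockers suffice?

10

Total = 155 + 140 + 135 + 135 + 130 + 110 + 105 + 105 + 75 + 65 + 45 + 40 + 40 + 40 = 1320 L.
Lower bound: ⌈1320/160⌉ = 9 storage lockers.
A packing using 10 storage lockers:
  locker 1: 155 = 155
  locker 2: 140 = 140
  locker 3: 135 = 135
  locker 4: 135 = 135
  locker 5: 130 = 130
  locker 6: 110 + 45 = 155
  locker 7: 105 + 40 = 145
  locker 8: 105 + 40 = 145
  locker 9: 75 + 65 = 140
  locker 10: 40 = 40
No arrangement into 9 storage lockers stays within capacity, so 10 is optimal.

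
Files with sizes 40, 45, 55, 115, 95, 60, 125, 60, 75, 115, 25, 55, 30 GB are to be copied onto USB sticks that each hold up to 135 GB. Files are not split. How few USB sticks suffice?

Total = 125 + 115 + 115 + 95 + 75 + 60 + 60 + 55 + 55 + 45 + 40 + 30 + 25 = 895 GB.
Lower bound: ⌈895/135⌉ = 7 USB sticks.
A packing using 7 USB sticks:
  USB stick 1: 125 = 125
  USB stick 2: 115 = 115
  USB stick 3: 115 = 115
  USB stick 4: 95 + 40 = 135
  USB stick 5: 75 + 60 = 135
  USB stick 6: 60 + 45 + 30 = 135
  USB stick 7: 55 + 55 + 25 = 135
This matches the lower bound, so 7 is optimal.

7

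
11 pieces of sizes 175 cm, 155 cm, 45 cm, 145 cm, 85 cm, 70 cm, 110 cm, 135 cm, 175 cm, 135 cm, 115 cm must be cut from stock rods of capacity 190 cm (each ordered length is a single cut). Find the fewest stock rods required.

Total = 175 + 175 + 155 + 145 + 135 + 135 + 115 + 110 + 85 + 70 + 45 = 1345 cm.
Lower bound: ⌈1345/190⌉ = 8 stock rods.
A packing using 9 stock rods:
  stock rod 1: 175 = 175
  stock rod 2: 175 = 175
  stock rod 3: 155 = 155
  stock rod 4: 145 + 45 = 190
  stock rod 5: 135 = 135
  stock rod 6: 135 = 135
  stock rod 7: 115 + 70 = 185
  stock rod 8: 110 = 110
  stock rod 9: 85 = 85
No arrangement into 8 stock rods stays within capacity, so 9 is optimal.

9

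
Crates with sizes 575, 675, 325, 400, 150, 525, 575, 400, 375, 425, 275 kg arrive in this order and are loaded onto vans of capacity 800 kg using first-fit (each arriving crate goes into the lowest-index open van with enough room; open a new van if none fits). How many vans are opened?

7

  575 → van 1 (new)  [load 575/800]
  675 → van 2 (new)  [load 675/800]
  325 → van 3 (new)  [load 325/800]
  400 → van 3  [load 725/800]
  150 → van 1  [load 725/800]
  525 → van 4 (new)  [load 525/800]
  575 → van 5 (new)  [load 575/800]
  400 → van 6 (new)  [load 400/800]
  375 → van 6  [load 775/800]
  425 → van 7 (new)  [load 425/800]
  275 → van 4  [load 800/800]
7 vans opened.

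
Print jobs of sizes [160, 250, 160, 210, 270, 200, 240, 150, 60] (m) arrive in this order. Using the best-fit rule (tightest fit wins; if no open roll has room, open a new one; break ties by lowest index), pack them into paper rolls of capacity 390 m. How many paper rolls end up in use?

  160 → roll 1 (new)  [load 160/390]
  250 → roll 2 (new)  [load 250/390]
  160 → roll 1  [load 320/390]
  210 → roll 3 (new)  [load 210/390]
  270 → roll 4 (new)  [load 270/390]
  200 → roll 5 (new)  [load 200/390]
  240 → roll 6 (new)  [load 240/390]
  150 → roll 6  [load 390/390]
  60 → roll 1  [load 380/390]
6 paper rolls opened.

6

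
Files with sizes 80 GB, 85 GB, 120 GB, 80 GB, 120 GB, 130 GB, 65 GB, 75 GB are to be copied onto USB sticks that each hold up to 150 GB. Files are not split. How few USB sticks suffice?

Total = 130 + 120 + 120 + 85 + 80 + 80 + 75 + 65 = 755 GB.
Lower bound: ⌈755/150⌉ = 6 USB sticks.
A packing using 7 USB sticks:
  USB stick 1: 130 = 130
  USB stick 2: 120 = 120
  USB stick 3: 120 = 120
  USB stick 4: 85 + 65 = 150
  USB stick 5: 80 = 80
  USB stick 6: 80 = 80
  USB stick 7: 75 = 75
No arrangement into 6 USB sticks stays within capacity, so 7 is optimal.

7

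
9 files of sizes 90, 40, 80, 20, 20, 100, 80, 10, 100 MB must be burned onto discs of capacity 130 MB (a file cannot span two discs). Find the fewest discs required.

5

Total = 100 + 100 + 90 + 80 + 80 + 40 + 20 + 20 + 10 = 540 MB.
Lower bound: ⌈540/130⌉ = 5 discs.
A packing using 5 discs:
  disc 1: 100 + 20 + 10 = 130
  disc 2: 100 + 20 = 120
  disc 3: 90 + 40 = 130
  disc 4: 80 = 80
  disc 5: 80 = 80
This matches the lower bound, so 5 is optimal.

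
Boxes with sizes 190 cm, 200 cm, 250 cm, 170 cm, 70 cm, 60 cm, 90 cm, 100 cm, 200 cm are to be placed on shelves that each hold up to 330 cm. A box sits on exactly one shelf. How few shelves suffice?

5

Total = 250 + 200 + 200 + 190 + 170 + 100 + 90 + 70 + 60 = 1330 cm.
Lower bound: ⌈1330/330⌉ = 5 shelves.
A packing using 5 shelves:
  shelf 1: 250 + 70 = 320
  shelf 2: 200 + 100 = 300
  shelf 3: 200 + 90 = 290
  shelf 4: 190 + 60 = 250
  shelf 5: 170 = 170
This matches the lower bound, so 5 is optimal.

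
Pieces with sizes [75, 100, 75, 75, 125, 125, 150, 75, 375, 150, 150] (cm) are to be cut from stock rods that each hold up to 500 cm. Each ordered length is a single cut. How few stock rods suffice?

3

Total = 375 + 150 + 150 + 150 + 125 + 125 + 100 + 75 + 75 + 75 + 75 = 1475 cm.
Lower bound: ⌈1475/500⌉ = 3 stock rods.
A packing using 3 stock rods:
  stock rod 1: 375 + 125 = 500
  stock rod 2: 150 + 150 + 125 + 75 = 500
  stock rod 3: 150 + 100 + 75 + 75 + 75 = 475
This matches the lower bound, so 3 is optimal.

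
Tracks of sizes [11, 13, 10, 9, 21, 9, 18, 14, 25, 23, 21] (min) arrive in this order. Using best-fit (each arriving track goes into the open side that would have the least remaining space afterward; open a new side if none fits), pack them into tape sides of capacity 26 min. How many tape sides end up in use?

  11 → side 1 (new)  [load 11/26]
  13 → side 1  [load 24/26]
  10 → side 2 (new)  [load 10/26]
  9 → side 2  [load 19/26]
  21 → side 3 (new)  [load 21/26]
  9 → side 4 (new)  [load 9/26]
  18 → side 5 (new)  [load 18/26]
  14 → side 4  [load 23/26]
  25 → side 6 (new)  [load 25/26]
  23 → side 7 (new)  [load 23/26]
  21 → side 8 (new)  [load 21/26]
8 tape sides opened.

8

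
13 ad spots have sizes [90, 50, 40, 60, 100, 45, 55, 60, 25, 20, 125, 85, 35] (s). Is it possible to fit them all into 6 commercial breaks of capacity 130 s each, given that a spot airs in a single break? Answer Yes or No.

No

Total = 790 s; ⌈790/130⌉ = 7.
At least 7 commercial breaks are required, but only 6 are allowed.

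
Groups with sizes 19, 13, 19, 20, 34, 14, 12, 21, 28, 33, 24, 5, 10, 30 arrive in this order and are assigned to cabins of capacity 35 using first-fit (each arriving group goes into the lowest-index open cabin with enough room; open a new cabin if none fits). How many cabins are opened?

9

  19 → cabin 1 (new)  [load 19/35]
  13 → cabin 1  [load 32/35]
  19 → cabin 2 (new)  [load 19/35]
  20 → cabin 3 (new)  [load 20/35]
  34 → cabin 4 (new)  [load 34/35]
  14 → cabin 2  [load 33/35]
  12 → cabin 3  [load 32/35]
  21 → cabin 5 (new)  [load 21/35]
  28 → cabin 6 (new)  [load 28/35]
  33 → cabin 7 (new)  [load 33/35]
  24 → cabin 8 (new)  [load 24/35]
  5 → cabin 5  [load 26/35]
  10 → cabin 8  [load 34/35]
  30 → cabin 9 (new)  [load 30/35]
9 cabins opened.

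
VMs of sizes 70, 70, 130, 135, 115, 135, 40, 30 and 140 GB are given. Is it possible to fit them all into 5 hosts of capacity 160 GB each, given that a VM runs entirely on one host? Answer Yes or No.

No

Total = 865 GB; ⌈865/160⌉ = 6.
At least 6 hosts are required, but only 5 are allowed.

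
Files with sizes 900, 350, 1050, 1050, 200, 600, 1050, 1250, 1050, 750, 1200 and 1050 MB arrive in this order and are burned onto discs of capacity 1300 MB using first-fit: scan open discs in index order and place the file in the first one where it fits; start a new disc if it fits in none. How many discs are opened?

10

  900 → disc 1 (new)  [load 900/1300]
  350 → disc 1  [load 1250/1300]
  1050 → disc 2 (new)  [load 1050/1300]
  1050 → disc 3 (new)  [load 1050/1300]
  200 → disc 2  [load 1250/1300]
  600 → disc 4 (new)  [load 600/1300]
  1050 → disc 5 (new)  [load 1050/1300]
  1250 → disc 6 (new)  [load 1250/1300]
  1050 → disc 7 (new)  [load 1050/1300]
  750 → disc 8 (new)  [load 750/1300]
  1200 → disc 9 (new)  [load 1200/1300]
  1050 → disc 10 (new)  [load 1050/1300]
10 discs opened.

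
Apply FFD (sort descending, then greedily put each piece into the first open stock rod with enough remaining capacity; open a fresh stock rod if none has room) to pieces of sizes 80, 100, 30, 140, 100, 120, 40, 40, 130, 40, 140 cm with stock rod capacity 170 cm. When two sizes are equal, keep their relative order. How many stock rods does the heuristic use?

Sorted descending: 140, 140, 130, 120, 100, 100, 80, 40, 40, 40, 30.
  140 → stock rod 1 (new)  [load 140/170]
  140 → stock rod 2 (new)  [load 140/170]
  130 → stock rod 3 (new)  [load 130/170]
  120 → stock rod 4 (new)  [load 120/170]
  100 → stock rod 5 (new)  [load 100/170]
  100 → stock rod 6 (new)  [load 100/170]
  80 → stock rod 7 (new)  [load 80/170]
  40 → stock rod 3  [load 170/170]
  40 → stock rod 4  [load 160/170]
  40 → stock rod 5  [load 140/170]
  30 → stock rod 1  [load 170/170]
7 stock rods opened.

7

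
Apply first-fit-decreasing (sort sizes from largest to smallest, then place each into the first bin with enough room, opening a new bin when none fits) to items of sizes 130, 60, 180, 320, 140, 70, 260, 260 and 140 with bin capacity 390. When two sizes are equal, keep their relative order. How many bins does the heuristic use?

Sorted descending: 320, 260, 260, 180, 140, 140, 130, 70, 60.
  320 → bin 1 (new)  [load 320/390]
  260 → bin 2 (new)  [load 260/390]
  260 → bin 3 (new)  [load 260/390]
  180 → bin 4 (new)  [load 180/390]
  140 → bin 4  [load 320/390]
  140 → bin 5 (new)  [load 140/390]
  130 → bin 2  [load 390/390]
  70 → bin 1  [load 390/390]
  60 → bin 3  [load 320/390]
5 bins opened.

5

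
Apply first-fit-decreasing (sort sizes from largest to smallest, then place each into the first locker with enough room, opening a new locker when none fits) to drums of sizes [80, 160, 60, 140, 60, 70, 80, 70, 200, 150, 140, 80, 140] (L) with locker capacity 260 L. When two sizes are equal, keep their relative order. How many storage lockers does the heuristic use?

Sorted descending: 200, 160, 150, 140, 140, 140, 80, 80, 80, 70, 70, 60, 60.
  200 → locker 1 (new)  [load 200/260]
  160 → locker 2 (new)  [load 160/260]
  150 → locker 3 (new)  [load 150/260]
  140 → locker 4 (new)  [load 140/260]
  140 → locker 5 (new)  [load 140/260]
  140 → locker 6 (new)  [load 140/260]
  80 → locker 2  [load 240/260]
  80 → locker 3  [load 230/260]
  80 → locker 4  [load 220/260]
  70 → locker 5  [load 210/260]
  70 → locker 6  [load 210/260]
  60 → locker 1  [load 260/260]
  60 → locker 7 (new)  [load 60/260]
7 storage lockers opened.

7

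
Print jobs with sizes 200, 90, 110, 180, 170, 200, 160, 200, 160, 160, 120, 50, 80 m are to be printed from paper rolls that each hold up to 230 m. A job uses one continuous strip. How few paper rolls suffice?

10

Total = 200 + 200 + 200 + 180 + 170 + 160 + 160 + 160 + 120 + 110 + 90 + 80 + 50 = 1880 m.
Lower bound: ⌈1880/230⌉ = 9 paper rolls.
A packing using 10 paper rolls:
  roll 1: 200 = 200
  roll 2: 200 = 200
  roll 3: 200 = 200
  roll 4: 180 + 50 = 230
  roll 5: 170 = 170
  roll 6: 160 = 160
  roll 7: 160 = 160
  roll 8: 160 = 160
  roll 9: 120 + 110 = 230
  roll 10: 90 + 80 = 170
No arrangement into 9 paper rolls stays within capacity, so 10 is optimal.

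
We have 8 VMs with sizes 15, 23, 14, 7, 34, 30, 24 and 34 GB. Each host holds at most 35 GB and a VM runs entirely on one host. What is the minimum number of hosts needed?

6

Total = 34 + 34 + 30 + 24 + 23 + 15 + 14 + 7 = 181 GB.
Lower bound: ⌈181/35⌉ = 6 hosts.
A packing using 6 hosts:
  host 1: 34 = 34
  host 2: 34 = 34
  host 3: 30 = 30
  host 4: 24 + 7 = 31
  host 5: 23 = 23
  host 6: 15 + 14 = 29
This matches the lower bound, so 6 is optimal.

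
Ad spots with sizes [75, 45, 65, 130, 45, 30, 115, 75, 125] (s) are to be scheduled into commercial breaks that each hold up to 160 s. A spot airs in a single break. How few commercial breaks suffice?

Total = 130 + 125 + 115 + 75 + 75 + 65 + 45 + 45 + 30 = 705 s.
Lower bound: ⌈705/160⌉ = 5 commercial breaks.
A packing using 5 commercial breaks:
  break 1: 130 + 30 = 160
  break 2: 125 = 125
  break 3: 115 + 45 = 160
  break 4: 75 + 75 = 150
  break 5: 65 + 45 = 110
This matches the lower bound, so 5 is optimal.

5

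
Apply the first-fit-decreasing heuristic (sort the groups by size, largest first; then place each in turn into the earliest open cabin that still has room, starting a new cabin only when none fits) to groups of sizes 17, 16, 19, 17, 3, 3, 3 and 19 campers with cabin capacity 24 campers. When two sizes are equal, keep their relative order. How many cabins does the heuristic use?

Sorted descending: 19, 19, 17, 17, 16, 3, 3, 3.
  19 → cabin 1 (new)  [load 19/24]
  19 → cabin 2 (new)  [load 19/24]
  17 → cabin 3 (new)  [load 17/24]
  17 → cabin 4 (new)  [load 17/24]
  16 → cabin 5 (new)  [load 16/24]
  3 → cabin 1  [load 22/24]
  3 → cabin 2  [load 22/24]
  3 → cabin 3  [load 20/24]
5 cabins opened.

5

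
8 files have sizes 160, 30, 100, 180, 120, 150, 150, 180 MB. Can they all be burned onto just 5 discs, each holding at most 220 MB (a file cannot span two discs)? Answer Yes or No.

Total = 1070 MB; ⌈1070/220⌉ = 5.
6 files each exceed half the capacity and cannot share a disc, forcing at least 6 discs.
At least 6 discs are required, but only 5 are allowed.

No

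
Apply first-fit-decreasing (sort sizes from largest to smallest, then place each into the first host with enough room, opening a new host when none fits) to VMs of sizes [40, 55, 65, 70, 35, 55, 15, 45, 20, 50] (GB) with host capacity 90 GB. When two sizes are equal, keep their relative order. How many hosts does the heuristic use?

Sorted descending: 70, 65, 55, 55, 50, 45, 40, 35, 20, 15.
  70 → host 1 (new)  [load 70/90]
  65 → host 2 (new)  [load 65/90]
  55 → host 3 (new)  [load 55/90]
  55 → host 4 (new)  [load 55/90]
  50 → host 5 (new)  [load 50/90]
  45 → host 6 (new)  [load 45/90]
  40 → host 5  [load 90/90]
  35 → host 3  [load 90/90]
  20 → host 1  [load 90/90]
  15 → host 2  [load 80/90]
6 hosts opened.

6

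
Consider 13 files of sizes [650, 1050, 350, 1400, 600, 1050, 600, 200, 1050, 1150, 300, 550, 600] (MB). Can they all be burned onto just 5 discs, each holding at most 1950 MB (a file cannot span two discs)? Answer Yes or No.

Total = 9550 MB; ⌈9550/1950⌉ = 5.
The bound of 5 does not rule out 5, but exhaustive search shows no assignment into 5 discs of capacity 1950 MB exists — the minimum is 6.

No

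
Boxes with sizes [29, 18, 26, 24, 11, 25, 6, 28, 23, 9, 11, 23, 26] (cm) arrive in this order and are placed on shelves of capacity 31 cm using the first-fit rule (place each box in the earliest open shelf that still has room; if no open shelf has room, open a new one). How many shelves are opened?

  29 → shelf 1 (new)  [load 29/31]
  18 → shelf 2 (new)  [load 18/31]
  26 → shelf 3 (new)  [load 26/31]
  24 → shelf 4 (new)  [load 24/31]
  11 → shelf 2  [load 29/31]
  25 → shelf 5 (new)  [load 25/31]
  6 → shelf 4  [load 30/31]
  28 → shelf 6 (new)  [load 28/31]
  23 → shelf 7 (new)  [load 23/31]
  9 → shelf 8 (new)  [load 9/31]
  11 → shelf 8  [load 20/31]
  23 → shelf 9 (new)  [load 23/31]
  26 → shelf 10 (new)  [load 26/31]
10 shelves opened.

10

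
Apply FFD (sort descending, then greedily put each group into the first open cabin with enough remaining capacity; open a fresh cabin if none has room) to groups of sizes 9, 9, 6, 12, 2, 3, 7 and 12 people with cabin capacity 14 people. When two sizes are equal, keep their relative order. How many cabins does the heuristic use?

Sorted descending: 12, 12, 9, 9, 7, 6, 3, 2.
  12 → cabin 1 (new)  [load 12/14]
  12 → cabin 2 (new)  [load 12/14]
  9 → cabin 3 (new)  [load 9/14]
  9 → cabin 4 (new)  [load 9/14]
  7 → cabin 5 (new)  [load 7/14]
  6 → cabin 5  [load 13/14]
  3 → cabin 3  [load 12/14]
  2 → cabin 1  [load 14/14]
5 cabins opened.

5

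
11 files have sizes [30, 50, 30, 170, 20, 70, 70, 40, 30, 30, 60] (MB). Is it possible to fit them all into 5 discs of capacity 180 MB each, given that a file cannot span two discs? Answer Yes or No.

Yes

A valid assignment using 4 discs:
  disc 1: 170 = 170
  disc 2: 70 + 70 + 40 = 180
  disc 3: 60 + 50 + 30 + 30 = 170
  disc 4: 30 + 30 + 20 = 80
That uses only 4 ≤ 5, so 5 discs are enough.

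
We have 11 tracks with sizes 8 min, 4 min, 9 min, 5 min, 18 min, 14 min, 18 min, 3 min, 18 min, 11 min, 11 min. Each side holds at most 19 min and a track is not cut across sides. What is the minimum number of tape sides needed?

7

Total = 18 + 18 + 18 + 14 + 11 + 11 + 9 + 8 + 5 + 4 + 3 = 119 min.
Lower bound: ⌈119/19⌉ = 7 tape sides.
A packing using 7 tape sides:
  side 1: 18 = 18
  side 2: 18 = 18
  side 3: 18 = 18
  side 4: 14 + 5 = 19
  side 5: 11 + 8 = 19
  side 6: 11 + 4 + 3 = 18
  side 7: 9 = 9
This matches the lower bound, so 7 is optimal.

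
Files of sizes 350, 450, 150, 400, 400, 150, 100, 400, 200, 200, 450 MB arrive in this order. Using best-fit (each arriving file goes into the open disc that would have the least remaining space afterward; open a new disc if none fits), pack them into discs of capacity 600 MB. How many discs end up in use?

6

  350 → disc 1 (new)  [load 350/600]
  450 → disc 2 (new)  [load 450/600]
  150 → disc 2  [load 600/600]
  400 → disc 3 (new)  [load 400/600]
  400 → disc 4 (new)  [load 400/600]
  150 → disc 3  [load 550/600]
  100 → disc 4  [load 500/600]
  400 → disc 5 (new)  [load 400/600]
  200 → disc 5  [load 600/600]
  200 → disc 1  [load 550/600]
  450 → disc 6 (new)  [load 450/600]
6 discs opened.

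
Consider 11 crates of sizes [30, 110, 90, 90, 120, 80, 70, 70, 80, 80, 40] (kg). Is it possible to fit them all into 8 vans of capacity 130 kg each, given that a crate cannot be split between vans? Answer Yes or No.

No

Total = 860 kg; ⌈860/130⌉ = 7.
9 crates each exceed half the capacity and cannot share a van, forcing at least 9 vans.
At least 9 vans are required, but only 8 are allowed.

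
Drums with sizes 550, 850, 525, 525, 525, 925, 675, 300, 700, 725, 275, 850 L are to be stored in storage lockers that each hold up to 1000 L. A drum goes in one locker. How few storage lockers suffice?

10

Total = 925 + 850 + 850 + 725 + 700 + 675 + 550 + 525 + 525 + 525 + 300 + 275 = 7425 L.
Lower bound: ⌈7425/1000⌉ = 8 storage lockers.
Also, 10 drums each exceed 500 L, and no two of those can share a locker, so at least 10 storage lockers are needed.
A packing using 10 storage lockers:
  locker 1: 925 = 925
  locker 2: 850 = 850
  locker 3: 850 = 850
  locker 4: 725 + 275 = 1000
  locker 5: 700 + 300 = 1000
  locker 6: 675 = 675
  locker 7: 550 = 550
  locker 8: 525 = 525
  locker 9: 525 = 525
  locker 10: 525 = 525
This matches the lower bound, so 10 is optimal.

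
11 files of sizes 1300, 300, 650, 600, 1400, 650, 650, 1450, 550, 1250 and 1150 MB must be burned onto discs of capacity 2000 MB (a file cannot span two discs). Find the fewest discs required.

Total = 1450 + 1400 + 1300 + 1250 + 1150 + 650 + 650 + 650 + 600 + 550 + 300 = 9950 MB.
Lower bound: ⌈9950/2000⌉ = 5 discs.
A packing using 6 discs:
  disc 1: 1450 + 550 = 2000
  disc 2: 1400 + 600 = 2000
  disc 3: 1300 + 650 = 1950
  disc 4: 1250 + 650 = 1900
  disc 5: 1150 + 650 = 1800
  disc 6: 300 = 300
No arrangement into 5 discs stays within capacity, so 6 is optimal.

6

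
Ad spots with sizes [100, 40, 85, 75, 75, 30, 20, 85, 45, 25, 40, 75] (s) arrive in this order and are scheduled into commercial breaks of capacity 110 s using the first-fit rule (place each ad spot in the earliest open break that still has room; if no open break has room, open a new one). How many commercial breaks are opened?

  100 → break 1 (new)  [load 100/110]
  40 → break 2 (new)  [load 40/110]
  85 → break 3 (new)  [load 85/110]
  75 → break 4 (new)  [load 75/110]
  75 → break 5 (new)  [load 75/110]
  30 → break 2  [load 70/110]
  20 → break 2  [load 90/110]
  85 → break 6 (new)  [load 85/110]
  45 → break 7 (new)  [load 45/110]
  25 → break 3  [load 110/110]
  40 → break 7  [load 85/110]
  75 → break 8 (new)  [load 75/110]
8 commercial breaks opened.

8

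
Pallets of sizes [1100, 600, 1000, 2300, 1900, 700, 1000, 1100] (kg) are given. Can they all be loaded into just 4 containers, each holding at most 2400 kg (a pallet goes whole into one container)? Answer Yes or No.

No

Total = 9700 kg; ⌈9700/2400⌉ = 5.
At least 5 containers are required, but only 4 are allowed.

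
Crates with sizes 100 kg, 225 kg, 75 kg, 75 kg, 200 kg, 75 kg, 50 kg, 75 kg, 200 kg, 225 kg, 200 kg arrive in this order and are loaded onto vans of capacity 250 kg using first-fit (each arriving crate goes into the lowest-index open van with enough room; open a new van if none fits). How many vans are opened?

7

  100 → van 1 (new)  [load 100/250]
  225 → van 2 (new)  [load 225/250]
  75 → van 1  [load 175/250]
  75 → van 1  [load 250/250]
  200 → van 3 (new)  [load 200/250]
  75 → van 4 (new)  [load 75/250]
  50 → van 3  [load 250/250]
  75 → van 4  [load 150/250]
  200 → van 5 (new)  [load 200/250]
  225 → van 6 (new)  [load 225/250]
  200 → van 7 (new)  [load 200/250]
7 vans opened.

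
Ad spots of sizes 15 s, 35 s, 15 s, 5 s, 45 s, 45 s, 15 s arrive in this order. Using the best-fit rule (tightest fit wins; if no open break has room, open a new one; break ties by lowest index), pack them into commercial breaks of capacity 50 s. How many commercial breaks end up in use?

  15 → break 1 (new)  [load 15/50]
  35 → break 1  [load 50/50]
  15 → break 2 (new)  [load 15/50]
  5 → break 2  [load 20/50]
  45 → break 3 (new)  [load 45/50]
  45 → break 4 (new)  [load 45/50]
  15 → break 2  [load 35/50]
4 commercial breaks opened.

4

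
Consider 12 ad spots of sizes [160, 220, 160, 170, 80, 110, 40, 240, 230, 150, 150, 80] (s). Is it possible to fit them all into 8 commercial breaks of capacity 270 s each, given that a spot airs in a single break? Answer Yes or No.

A valid assignment using 8 commercial breaks:
  break 1: 240 = 240
  break 2: 230 + 40 = 270
  break 3: 220 = 220
  break 4: 170 + 80 = 250
  break 5: 160 + 110 = 270
  break 6: 160 + 80 = 240
  break 7: 150 = 150
  break 8: 150 = 150
Every load is within 270 s, so 8 commercial breaks suffice.

Yes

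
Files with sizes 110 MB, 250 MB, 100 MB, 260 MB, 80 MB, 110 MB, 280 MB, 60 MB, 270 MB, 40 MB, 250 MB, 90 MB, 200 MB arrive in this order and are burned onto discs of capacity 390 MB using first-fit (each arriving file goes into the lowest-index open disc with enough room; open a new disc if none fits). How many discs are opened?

  110 → disc 1 (new)  [load 110/390]
  250 → disc 1  [load 360/390]
  100 → disc 2 (new)  [load 100/390]
  260 → disc 2  [load 360/390]
  80 → disc 3 (new)  [load 80/390]
  110 → disc 3  [load 190/390]
  280 → disc 4 (new)  [load 280/390]
  60 → disc 3  [load 250/390]
  270 → disc 5 (new)  [load 270/390]
  40 → disc 3  [load 290/390]
  250 → disc 6 (new)  [load 250/390]
  90 → disc 3  [load 380/390]
  200 → disc 7 (new)  [load 200/390]
7 discs opened.

7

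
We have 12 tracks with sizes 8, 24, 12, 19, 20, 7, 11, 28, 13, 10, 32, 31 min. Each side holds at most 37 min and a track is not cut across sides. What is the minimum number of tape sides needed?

Total = 32 + 31 + 28 + 24 + 20 + 19 + 13 + 12 + 11 + 10 + 8 + 7 = 215 min.
Lower bound: ⌈215/37⌉ = 6 tape sides.
A packing using 7 tape sides:
  side 1: 32 = 32
  side 2: 31 = 31
  side 3: 28 + 8 = 36
  side 4: 24 + 13 = 37
  side 5: 20 + 12 = 32
  side 6: 19 + 11 + 7 = 37
  side 7: 10 = 10
No arrangement into 6 tape sides stays within capacity, so 7 is optimal.

7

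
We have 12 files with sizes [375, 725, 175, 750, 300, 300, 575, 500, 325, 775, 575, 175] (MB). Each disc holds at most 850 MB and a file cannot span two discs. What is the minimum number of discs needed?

Total = 775 + 750 + 725 + 575 + 575 + 500 + 375 + 325 + 300 + 300 + 175 + 175 = 5550 MB.
Lower bound: ⌈5550/850⌉ = 7 discs.
A packing using 8 discs:
  disc 1: 775 = 775
  disc 2: 750 = 750
  disc 3: 725 = 725
  disc 4: 575 + 175 = 750
  disc 5: 575 + 175 = 750
  disc 6: 500 + 325 = 825
  disc 7: 375 + 300 = 675
  disc 8: 300 = 300
No arrangement into 7 discs stays within capacity, so 8 is optimal.

8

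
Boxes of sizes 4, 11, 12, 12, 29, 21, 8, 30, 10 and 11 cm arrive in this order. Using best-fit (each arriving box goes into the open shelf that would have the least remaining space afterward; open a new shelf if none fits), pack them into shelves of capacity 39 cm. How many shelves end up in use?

  4 → shelf 1 (new)  [load 4/39]
  11 → shelf 1  [load 15/39]
  12 → shelf 1  [load 27/39]
  12 → shelf 1  [load 39/39]
  29 → shelf 2 (new)  [load 29/39]
  21 → shelf 3 (new)  [load 21/39]
  8 → shelf 2  [load 37/39]
  30 → shelf 4 (new)  [load 30/39]
  10 → shelf 3  [load 31/39]
  11 → shelf 5 (new)  [load 11/39]
5 shelves opened.

5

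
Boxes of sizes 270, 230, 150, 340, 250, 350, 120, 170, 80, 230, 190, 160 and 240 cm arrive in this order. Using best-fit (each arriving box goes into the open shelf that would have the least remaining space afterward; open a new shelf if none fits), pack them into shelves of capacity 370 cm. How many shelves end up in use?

9

  270 → shelf 1 (new)  [load 270/370]
  230 → shelf 2 (new)  [load 230/370]
  150 → shelf 3 (new)  [load 150/370]
  340 → shelf 4 (new)  [load 340/370]
  250 → shelf 5 (new)  [load 250/370]
  350 → shelf 6 (new)  [load 350/370]
  120 → shelf 5  [load 370/370]
  170 → shelf 3  [load 320/370]
  80 → shelf 1  [load 350/370]
  230 → shelf 7 (new)  [load 230/370]
  190 → shelf 8 (new)  [load 190/370]
  160 → shelf 8  [load 350/370]
  240 → shelf 9 (new)  [load 240/370]
9 shelves opened.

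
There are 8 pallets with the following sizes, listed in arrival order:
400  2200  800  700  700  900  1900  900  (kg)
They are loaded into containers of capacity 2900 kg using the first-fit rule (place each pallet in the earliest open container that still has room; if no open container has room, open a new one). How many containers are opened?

4

  400 → container 1 (new)  [load 400/2900]
  2200 → container 1  [load 2600/2900]
  800 → container 2 (new)  [load 800/2900]
  700 → container 2  [load 1500/2900]
  700 → container 2  [load 2200/2900]
  900 → container 3 (new)  [load 900/2900]
  1900 → container 3  [load 2800/2900]
  900 → container 4 (new)  [load 900/2900]
4 containers opened.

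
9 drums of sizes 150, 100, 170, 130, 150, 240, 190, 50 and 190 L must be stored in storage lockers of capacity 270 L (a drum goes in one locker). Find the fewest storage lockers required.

Total = 240 + 190 + 190 + 170 + 150 + 150 + 130 + 100 + 50 = 1370 L.
Lower bound: ⌈1370/270⌉ = 6 storage lockers.
A packing using 7 storage lockers:
  locker 1: 240 = 240
  locker 2: 190 + 50 = 240
  locker 3: 190 = 190
  locker 4: 170 + 100 = 270
  locker 5: 150 = 150
  locker 6: 150 = 150
  locker 7: 130 = 130
No arrangement into 6 storage lockers stays within capacity, so 7 is optimal.

7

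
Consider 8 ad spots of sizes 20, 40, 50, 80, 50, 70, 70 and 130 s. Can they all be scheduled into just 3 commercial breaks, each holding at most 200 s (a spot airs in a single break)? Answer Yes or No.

Yes

A valid assignment using 3 commercial breaks:
  break 1: 130 + 70 = 200
  break 2: 80 + 70 + 50 = 200
  break 3: 50 + 40 + 20 = 110
Every load is within 200 s, so 3 commercial breaks suffice.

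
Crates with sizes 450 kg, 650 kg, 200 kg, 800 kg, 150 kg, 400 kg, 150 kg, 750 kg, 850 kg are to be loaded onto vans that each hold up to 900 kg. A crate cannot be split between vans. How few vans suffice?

6

Total = 850 + 800 + 750 + 650 + 450 + 400 + 200 + 150 + 150 = 4400 kg.
Lower bound: ⌈4400/900⌉ = 5 vans.
A packing using 6 vans:
  van 1: 850 = 850
  van 2: 800 = 800
  van 3: 750 + 150 = 900
  van 4: 650 + 200 = 850
  van 5: 450 + 400 = 850
  van 6: 150 = 150
No arrangement into 5 vans stays within capacity, so 6 is optimal.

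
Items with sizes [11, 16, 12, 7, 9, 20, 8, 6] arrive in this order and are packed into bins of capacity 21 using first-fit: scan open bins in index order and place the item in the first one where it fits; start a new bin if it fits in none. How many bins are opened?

5

  11 → bin 1 (new)  [load 11/21]
  16 → bin 2 (new)  [load 16/21]
  12 → bin 3 (new)  [load 12/21]
  7 → bin 1  [load 18/21]
  9 → bin 3  [load 21/21]
  20 → bin 4 (new)  [load 20/21]
  8 → bin 5 (new)  [load 8/21]
  6 → bin 5  [load 14/21]
5 bins opened.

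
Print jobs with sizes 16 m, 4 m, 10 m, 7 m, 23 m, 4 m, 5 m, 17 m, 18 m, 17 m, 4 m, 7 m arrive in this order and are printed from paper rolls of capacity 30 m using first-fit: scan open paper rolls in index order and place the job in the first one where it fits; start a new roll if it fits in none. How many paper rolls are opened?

5

  16 → roll 1 (new)  [load 16/30]
  4 → roll 1  [load 20/30]
  10 → roll 1  [load 30/30]
  7 → roll 2 (new)  [load 7/30]
  23 → roll 2  [load 30/30]
  4 → roll 3 (new)  [load 4/30]
  5 → roll 3  [load 9/30]
  17 → roll 3  [load 26/30]
  18 → roll 4 (new)  [load 18/30]
  17 → roll 5 (new)  [load 17/30]
  4 → roll 3  [load 30/30]
  7 → roll 4  [load 25/30]
5 paper rolls opened.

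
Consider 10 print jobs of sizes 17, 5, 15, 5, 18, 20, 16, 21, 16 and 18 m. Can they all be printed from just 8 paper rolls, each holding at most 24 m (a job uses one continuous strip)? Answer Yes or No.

A valid assignment using 8 paper rolls:
  roll 1: 21 = 21
  roll 2: 20 = 20
  roll 3: 18 + 5 = 23
  roll 4: 18 + 5 = 23
  roll 5: 17 = 17
  roll 6: 16 = 16
  roll 7: 16 = 16
  roll 8: 15 = 15
Every load is within 24 m, so 8 paper rolls suffice.

Yes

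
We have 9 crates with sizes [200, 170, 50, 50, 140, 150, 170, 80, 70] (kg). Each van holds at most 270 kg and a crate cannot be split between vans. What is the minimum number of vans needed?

5

Total = 200 + 170 + 170 + 150 + 140 + 80 + 70 + 50 + 50 = 1080 kg.
Lower bound: ⌈1080/270⌉ = 4 vans.
Also, 5 crates each exceed 135 kg, and no two of those can share a van, so at least 5 vans are needed.
A packing using 5 vans:
  van 1: 200 + 70 = 270
  van 2: 170 + 80 = 250
  van 3: 170 + 50 + 50 = 270
  van 4: 150 = 150
  van 5: 140 = 140
This matches the lower bound, so 5 is optimal.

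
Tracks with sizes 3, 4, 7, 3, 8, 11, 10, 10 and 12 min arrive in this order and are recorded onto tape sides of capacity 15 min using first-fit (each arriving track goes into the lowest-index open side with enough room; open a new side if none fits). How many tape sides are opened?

6

  3 → side 1 (new)  [load 3/15]
  4 → side 1  [load 7/15]
  7 → side 1  [load 14/15]
  3 → side 2 (new)  [load 3/15]
  8 → side 2  [load 11/15]
  11 → side 3 (new)  [load 11/15]
  10 → side 4 (new)  [load 10/15]
  10 → side 5 (new)  [load 10/15]
  12 → side 6 (new)  [load 12/15]
6 tape sides opened.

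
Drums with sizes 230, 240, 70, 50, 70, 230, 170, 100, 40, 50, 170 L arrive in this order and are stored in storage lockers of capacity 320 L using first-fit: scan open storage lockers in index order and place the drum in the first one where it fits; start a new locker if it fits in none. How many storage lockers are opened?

5

  230 → locker 1 (new)  [load 230/320]
  240 → locker 2 (new)  [load 240/320]
  70 → locker 1  [load 300/320]
  50 → locker 2  [load 290/320]
  70 → locker 3 (new)  [load 70/320]
  230 → locker 3  [load 300/320]
  170 → locker 4 (new)  [load 170/320]
  100 → locker 4  [load 270/320]
  40 → locker 4  [load 310/320]
  50 → locker 5 (new)  [load 50/320]
  170 → locker 5  [load 220/320]
5 storage lockers opened.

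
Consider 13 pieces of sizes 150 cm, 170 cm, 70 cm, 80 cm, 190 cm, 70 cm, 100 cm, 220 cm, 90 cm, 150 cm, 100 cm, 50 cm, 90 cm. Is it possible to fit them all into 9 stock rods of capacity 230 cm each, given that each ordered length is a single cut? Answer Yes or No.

Yes

A valid assignment using 8 stock rods:
  stock rod 1: 220 = 220
  stock rod 2: 190 = 190
  stock rod 3: 170 + 50 = 220
  stock rod 4: 150 + 80 = 230
  stock rod 5: 150 + 70 = 220
  stock rod 6: 100 + 100 = 200
  stock rod 7: 90 + 90 = 180
  stock rod 8: 70 = 70
That uses only 8 ≤ 9, so 9 stock rods are enough.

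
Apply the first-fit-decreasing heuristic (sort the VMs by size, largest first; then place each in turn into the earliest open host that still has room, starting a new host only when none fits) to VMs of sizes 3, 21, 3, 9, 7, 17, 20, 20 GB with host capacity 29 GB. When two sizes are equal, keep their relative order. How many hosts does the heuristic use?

Sorted descending: 21, 20, 20, 17, 9, 7, 3, 3.
  21 → host 1 (new)  [load 21/29]
  20 → host 2 (new)  [load 20/29]
  20 → host 3 (new)  [load 20/29]
  17 → host 4 (new)  [load 17/29]
  9 → host 2  [load 29/29]
  7 → host 1  [load 28/29]
  3 → host 3  [load 23/29]
  3 → host 3  [load 26/29]
4 hosts opened.

4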